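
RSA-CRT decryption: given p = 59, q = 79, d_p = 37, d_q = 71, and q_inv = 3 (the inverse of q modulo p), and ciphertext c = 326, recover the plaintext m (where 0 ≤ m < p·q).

m₁ = c^(d_p) mod p: c ≡ 31 (mod 59), and 31^37 mod 59 = 23.
m₂ = c^(d_q) mod q: c ≡ 10 (mod 79), and 10^71 mod 79 = 18.
h = q_inv·(m₁ − m₂) mod p = 3·(23 − 18) mod 59 = 15.
m = m₂ + h·q = 18 + 15·79 = 1203.

1203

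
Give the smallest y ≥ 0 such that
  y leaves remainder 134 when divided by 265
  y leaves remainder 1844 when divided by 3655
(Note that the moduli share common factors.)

27429

gcd(265, 3655) = 5 and 5 | (1844 − 134), so the pair is consistent; merging gives y ≡ 27429 (mod 193715), where 193715 = lcm(265, 3655).
The solution is unique modulo lcm(265, 3655) = 193715.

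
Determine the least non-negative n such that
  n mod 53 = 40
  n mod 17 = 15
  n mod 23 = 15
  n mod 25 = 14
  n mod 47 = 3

From n ≡ 40 (mod 53) write n = 40 + 53t. Substituting into n ≡ 15 (mod 17) gives 53t ≡ 9 (mod 17), and since 2⁻¹ ≡ 9 (mod 17), t ≡ 13. Hence n ≡ 40 + 53·13 = 729 (mod 901).
From n ≡ 729 (mod 901) write n = 729 + 901t. Substituting into n ≡ 15 (mod 23) gives 901t ≡ 22 (mod 23), and since 4⁻¹ ≡ 6 (mod 23), t ≡ 17. Hence n ≡ 729 + 901·17 = 16046 (mod 20723).
From n ≡ 16046 (mod 20723) write n = 16046 + 20723t. Substituting into n ≡ 14 (mod 25) gives 20723t ≡ 18 (mod 25), and since 23⁻¹ ≡ 12 (mod 25), t ≡ 16. Hence n ≡ 16046 + 20723·16 = 347614 (mod 518075).
From n ≡ 347614 (mod 518075) write n = 347614 + 518075t. Substituting into n ≡ 3 (mod 47) gives 518075t ≡ 1 (mod 47), and since 41⁻¹ ≡ 39 (mod 47), t ≡ 39. Hence n ≡ 347614 + 518075·39 = 20552539 (mod 24349525).

20552539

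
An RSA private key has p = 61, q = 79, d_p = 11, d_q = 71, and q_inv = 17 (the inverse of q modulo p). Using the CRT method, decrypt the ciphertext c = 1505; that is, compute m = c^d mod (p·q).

m₁ = c^(d_p) mod p: c ≡ 41 (mod 61), and 41^11 mod 61 = 41.
m₂ = c^(d_q) mod q: c ≡ 4 (mod 79), and 4^71 mod 79 = 51.
h = q_inv·(m₁ − m₂) mod p = 17·(41 − 51) mod 61 = 13.
m = m₂ + h·q = 51 + 13·79 = 1078.

1078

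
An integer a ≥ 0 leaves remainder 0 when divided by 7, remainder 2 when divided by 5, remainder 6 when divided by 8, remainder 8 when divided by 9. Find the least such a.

1862

From a ≡ 0 (mod 7) write a = 0 + 7t. Substituting into a ≡ 2 (mod 5) gives 7t ≡ 2 (mod 5), and since 2⁻¹ ≡ 3 (mod 5), t ≡ 1. Hence a ≡ 0 + 7·1 = 7 (mod 35).
From a ≡ 7 (mod 35) write a = 7 + 35t. Substituting into a ≡ 6 (mod 8) gives 35t ≡ 7 (mod 8), and since 3⁻¹ ≡ 3 (mod 8), t ≡ 5. Hence a ≡ 7 + 35·5 = 182 (mod 280).
From a ≡ 182 (mod 280) write a = 182 + 280t. Substituting into a ≡ 8 (mod 9) gives 280t ≡ 6 (mod 9), and since 1⁻¹ ≡ 1 (mod 9), t ≡ 6. Hence a ≡ 182 + 280·6 = 1862 (mod 2520).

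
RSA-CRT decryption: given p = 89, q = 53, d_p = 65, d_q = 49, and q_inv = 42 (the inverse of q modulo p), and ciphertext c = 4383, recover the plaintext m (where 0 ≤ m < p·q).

m₁ = c^(d_p) mod p: c ≡ 22 (mod 89), and 22^65 mod 89 = 85.
m₂ = c^(d_q) mod q: c ≡ 37 (mod 53), and 37^49 mod 53 = 7.
h = q_inv·(m₁ − m₂) mod p = 42·(85 − 7) mod 89 = 72.
m = m₂ + h·q = 7 + 72·53 = 3823.

3823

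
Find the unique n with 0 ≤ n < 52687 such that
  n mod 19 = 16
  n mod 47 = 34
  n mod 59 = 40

37446

From n ≡ 16 (mod 19) write n = 16 + 19t. Substituting into n ≡ 34 (mod 47) gives 19t ≡ 18 (mod 47), and since 19⁻¹ ≡ 5 (mod 47), t ≡ 43. Hence n ≡ 16 + 19·43 = 833 (mod 893).
From n ≡ 833 (mod 893) write n = 833 + 893t. Substituting into n ≡ 40 (mod 59) gives 893t ≡ 33 (mod 59), and since 8⁻¹ ≡ 37 (mod 59), t ≡ 41. Hence n ≡ 833 + 893·41 = 37446 (mod 52687).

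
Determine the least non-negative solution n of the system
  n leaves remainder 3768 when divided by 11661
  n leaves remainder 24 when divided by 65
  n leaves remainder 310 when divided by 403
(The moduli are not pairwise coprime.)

gcd(11661, 65) = 13 and 13 | (24 − 3768), so the pair is consistent; merging gives n ≡ 15429 (mod 58305), where 58305 = lcm(11661, 65).
gcd(58305, 403) = 13 and 13 | (310 − 15429), so the pair is consistent; merging gives n ≡ 831699 (mod 1807455), where 1807455 = lcm(58305, 403).
The solution is unique modulo lcm(11661, 65, 403) = 1807455.

831699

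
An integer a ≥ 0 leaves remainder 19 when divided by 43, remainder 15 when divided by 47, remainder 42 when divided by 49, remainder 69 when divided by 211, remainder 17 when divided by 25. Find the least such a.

411132092

The moduli are pairwise coprime; N = 43·47·49·211·25 = 522377975.
N/43 = 12148325; 12148325 ≡ 8 (mod 43); 8·27 ≡ 1, so inverse 27.
N/47 = 11114425; 11114425 ≡ 6 (mod 47); 6·8 ≡ 1, so inverse 8.
N/49 = 10660775; 10660775 ≡ 41 (mod 49); 41·6 ≡ 1, so inverse 6.
N/211 = 2475725; 2475725 ≡ 62 (mod 211); 62·194 ≡ 1, so inverse 194.
N/25 = 20895119; 20895119 ≡ 19 (mod 25); 19·4 ≡ 1, so inverse 4.
a ≡ 19·12148325·27 + 15·11114425·8 + 42·10660775·6 + 69·2475725·194 + 17·20895119·4 = 44813259967.
44813259967 mod 522377975 = 411132092.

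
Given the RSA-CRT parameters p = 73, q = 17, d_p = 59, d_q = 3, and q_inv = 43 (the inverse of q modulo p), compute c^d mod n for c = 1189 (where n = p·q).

m₁ = c^(d_p) mod p: c ≡ 21 (mod 73), and 21^59 mod 73 = 66.
m₂ = c^(d_q) mod q: c ≡ 16 (mod 17), and 16^3 mod 17 = 16.
h = q_inv·(m₁ − m₂) mod p = 43·(66 − 16) mod 73 = 33.
m = m₂ + h·q = 16 + 33·17 = 577.

577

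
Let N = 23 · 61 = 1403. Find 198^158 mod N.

Mod 23: 198 ≡ 14; by Fermat, exponent reduces to 158 mod 22 = 4; 14^4 ≡ 6 (mod 23).
Mod 61: 198 ≡ 15; by Fermat, exponent reduces to 158 mod 60 = 38; 15^38 ≡ 25 (mod 61).
Combine by CRT: x ≡ 6 (mod 23), x ≡ 25 (mod 61) ⇒ x ≡ 696 (mod 1403).

696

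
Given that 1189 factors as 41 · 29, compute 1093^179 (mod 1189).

413

Mod 41: 1093 ≡ 27; by Fermat, exponent reduces to 179 mod 40 = 19; 27^19 ≡ 3 (mod 41).
Mod 29: 1093 ≡ 20; by Fermat, exponent reduces to 179 mod 28 = 11; 20^11 ≡ 7 (mod 29).
Combine by CRT: x ≡ 3 (mod 41), x ≡ 7 (mod 29) ⇒ x ≡ 413 (mod 1189).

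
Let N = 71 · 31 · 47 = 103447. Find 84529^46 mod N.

96821

Mod 71: 84529 ≡ 39; 39^46 ≡ 48 (mod 71).
Mod 31: 84529 ≡ 23; by Fermat, exponent reduces to 46 mod 30 = 16; 23^16 ≡ 8 (mod 31).
Mod 47: 84529 ≡ 23; since 46 | 46, by Fermat 23^46 ≡ 1 (mod 47).
Combine by CRT: x ≡ 48 (mod 71), x ≡ 8 (mod 31), x ≡ 1 (mod 47) ⇒ x ≡ 96821 (mod 103447).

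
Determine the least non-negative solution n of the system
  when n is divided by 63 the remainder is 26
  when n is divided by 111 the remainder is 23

467

gcd(63, 111) = 3 and 3 | (23 − 26), so the pair is consistent; merging gives n ≡ 467 (mod 2331), where 2331 = lcm(63, 111).
The solution is unique modulo lcm(63, 111) = 2331.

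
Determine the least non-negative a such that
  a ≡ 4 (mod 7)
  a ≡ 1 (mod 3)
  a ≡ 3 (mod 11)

The moduli are pairwise coprime; N = 7·3·11 = 231.
N/7 = 33; 33 ≡ 5 (mod 7); 5·3 ≡ 1, so inverse 3.
N/3 = 77; 77 ≡ 2 (mod 3); 2·2 ≡ 1, so inverse 2.
N/11 = 21; 21 ≡ 10 (mod 11); 10·10 ≡ 1, so inverse 10.
a ≡ 4·33·3 + 1·77·2 + 3·21·10 = 1180.
1180 mod 231 = 25.

25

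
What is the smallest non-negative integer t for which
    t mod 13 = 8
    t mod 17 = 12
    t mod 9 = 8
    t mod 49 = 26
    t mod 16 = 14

890846

From t ≡ 8 (mod 13) write t = 8 + 13s. Substituting into t ≡ 12 (mod 17) gives 13s ≡ 4 (mod 17), and since 13⁻¹ ≡ 4 (mod 17), s ≡ 16. Hence t ≡ 8 + 13·16 = 216 (mod 221).
From t ≡ 216 (mod 221) write t = 216 + 221s. Substituting into t ≡ 8 (mod 9) gives 221s ≡ 8 (mod 9), and since 5⁻¹ ≡ 2 (mod 9), s ≡ 7. Hence t ≡ 216 + 221·7 = 1763 (mod 1989).
From t ≡ 1763 (mod 1989) write t = 1763 + 1989s. Substituting into t ≡ 26 (mod 49) gives 1989s ≡ 27 (mod 49), and since 29⁻¹ ≡ 22 (mod 49), s ≡ 6. Hence t ≡ 1763 + 1989·6 = 13697 (mod 97461).
From t ≡ 13697 (mod 97461) write t = 13697 + 97461s. Substituting into t ≡ 14 (mod 16) gives 97461s ≡ 13 (mod 16), and since 5⁻¹ ≡ 13 (mod 16), s ≡ 9. Hence t ≡ 13697 + 97461·9 = 890846 (mod 1559376).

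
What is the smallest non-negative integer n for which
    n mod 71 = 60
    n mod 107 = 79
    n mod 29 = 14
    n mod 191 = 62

4409870

From n ≡ 60 (mod 71) write n = 60 + 71t. Substituting into n ≡ 79 (mod 107) gives 71t ≡ 19 (mod 107), and since 71⁻¹ ≡ 104 (mod 107), t ≡ 50. Hence n ≡ 60 + 71·50 = 3610 (mod 7597).
From n ≡ 3610 (mod 7597) write n = 3610 + 7597t. Substituting into n ≡ 14 (mod 29) gives 7597t ≡ 0 (mod 29), and since 28⁻¹ ≡ 28 (mod 29), t ≡ 0. Hence n ≡ 3610 + 7597·0 = 3610 (mod 220313).
From n ≡ 3610 (mod 220313) write n = 3610 + 220313t. Substituting into n ≡ 62 (mod 191) gives 220313t ≡ 81 (mod 191), and since 90⁻¹ ≡ 104 (mod 191), t ≡ 20. Hence n ≡ 3610 + 220313·20 = 4409870 (mod 42079783).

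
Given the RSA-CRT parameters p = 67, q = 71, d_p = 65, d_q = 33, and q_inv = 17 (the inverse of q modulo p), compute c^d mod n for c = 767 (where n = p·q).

1445

m₁ = c^(d_p) mod p: c ≡ 30 (mod 67), and 30^65 mod 67 = 38.
m₂ = c^(d_q) mod q: c ≡ 57 (mod 71), and 57^33 mod 71 = 25.
h = q_inv·(m₁ − m₂) mod p = 17·(38 − 25) mod 67 = 20.
m = m₂ + h·q = 25 + 20·71 = 1445.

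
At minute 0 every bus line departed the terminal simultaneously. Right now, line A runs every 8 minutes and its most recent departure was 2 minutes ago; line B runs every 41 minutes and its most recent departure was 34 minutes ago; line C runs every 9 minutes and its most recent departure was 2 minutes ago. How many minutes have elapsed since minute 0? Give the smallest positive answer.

362

The moduli are pairwise coprime; N = 8·41·9 = 2952.
N/8 = 369; 369 ≡ 1 (mod 8), inverse 1.
N/41 = 72; 72 ≡ 31 (mod 41); 31·4 ≡ 1, so inverse 4.
N/9 = 328; 328 ≡ 4 (mod 9); 4·7 ≡ 1, so inverse 7.
t ≡ 2·369·1 + 34·72·4 + 2·328·7 = 15122.
15122 mod 2952 = 362.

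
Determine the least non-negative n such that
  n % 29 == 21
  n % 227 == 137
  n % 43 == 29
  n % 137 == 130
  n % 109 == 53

The moduli are pairwise coprime; M = 29·227·43·137·109 = 4227069377.
M/29 = 145761013; 145761013 ≡ 24 (mod 29); 24·23 ≡ 1, so inverse 23.
M/227 = 18621451; 18621451 ≡ 187 (mod 227); 187·17 ≡ 1, so inverse 17.
M/43 = 98303939; 98303939 ≡ 5 (mod 43); 5·26 ≡ 1, so inverse 26.
M/137 = 30854521; 30854521 ≡ 66 (mod 137); 66·27 ≡ 1, so inverse 27.
M/109 = 38780453; 38780453 ≡ 106 (mod 109); 106·36 ≡ 1, so inverse 36.
n ≡ 21·145761013·23 + 137·18621451·17 + 29·98303939·26 + 130·30854521·27 + 53·38780453·36 = 370185571698.
370185571698 mod 4227069377 = 2430535899.

2430535899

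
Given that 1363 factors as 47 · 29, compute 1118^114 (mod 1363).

Mod 47: 1118 ≡ 37; by Fermat, exponent reduces to 114 mod 46 = 22; 37^22 ≡ 14 (mod 47).
Mod 29: 1118 ≡ 16; by Fermat, exponent reduces to 114 mod 28 = 2; 16^2 ≡ 24 (mod 29).
Combine by CRT: x ≡ 14 (mod 47), x ≡ 24 (mod 29) ⇒ x ≡ 343 (mod 1363).

343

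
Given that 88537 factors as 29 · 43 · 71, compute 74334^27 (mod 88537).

10175

Mod 29: 74334 ≡ 7; 7^27 ≡ 25 (mod 29).
Mod 43: 74334 ≡ 30; 30^27 ≡ 27 (mod 43).
Mod 71: 74334 ≡ 68; 68^27 ≡ 22 (mod 71).
Combine by CRT: x ≡ 25 (mod 29), x ≡ 27 (mod 43), x ≡ 22 (mod 71) ⇒ x ≡ 10175 (mod 88537).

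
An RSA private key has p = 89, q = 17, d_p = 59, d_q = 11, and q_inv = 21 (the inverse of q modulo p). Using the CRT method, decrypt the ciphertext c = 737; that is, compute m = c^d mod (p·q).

1331

m₁ = c^(d_p) mod p: c ≡ 25 (mod 89), and 25^59 mod 89 = 85.
m₂ = c^(d_q) mod q: c ≡ 6 (mod 17), and 6^11 mod 17 = 5.
h = q_inv·(m₁ − m₂) mod p = 21·(85 − 5) mod 89 = 78.
m = m₂ + h·q = 5 + 78·17 = 1331.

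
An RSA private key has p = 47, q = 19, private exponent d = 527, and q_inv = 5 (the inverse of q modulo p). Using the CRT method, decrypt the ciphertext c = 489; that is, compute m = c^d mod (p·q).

d_p = d mod (p−1) = 527 mod 46 = 21; d_q = d mod (q−1) = 5.
m₁ = c^(d_p) mod p: c ≡ 19 (mod 47), and 19^21 mod 47 = 22.
m₂ = c^(d_q) mod q: c ≡ 14 (mod 19), and 14^5 mod 19 = 10.
h = q_inv·(m₁ − m₂) mod p = 5·(22 − 10) mod 47 = 13.
m = m₂ + h·q = 10 + 13·19 = 257.

257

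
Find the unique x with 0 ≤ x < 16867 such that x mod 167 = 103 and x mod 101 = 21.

1940

Combine the congruences pairwise.
From x ≡ 103 (mod 167) write x = 103 + 167t. Substituting into x ≡ 21 (mod 101) gives 167t ≡ 19 (mod 101), and since 66⁻¹ ≡ 75 (mod 101), t ≡ 11. Hence x ≡ 103 + 167·11 = 1940 (mod 16867).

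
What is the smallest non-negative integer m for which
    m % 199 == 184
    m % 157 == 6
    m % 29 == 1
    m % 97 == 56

65563520

The moduli are pairwise coprime; N = 199·157·29·97 = 87886559.
N/199 = 441641; 441641 ≡ 60 (mod 199); 60·136 ≡ 1, so inverse 136.
N/157 = 559787; 559787 ≡ 82 (mod 157); 82·90 ≡ 1, so inverse 90.
N/29 = 3030571; 3030571 ≡ 13 (mod 29); 13·9 ≡ 1, so inverse 9.
N/97 = 906047; 906047 ≡ 67 (mod 97); 67·42 ≡ 1, so inverse 42.
m ≡ 184·441641·136 + 6·559787·90 + 1·3030571·9 + 56·906047·42 = 13512207047.
13512207047 mod 87886559 = 65563520.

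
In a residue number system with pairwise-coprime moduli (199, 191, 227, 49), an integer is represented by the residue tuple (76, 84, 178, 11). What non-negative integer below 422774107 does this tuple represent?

Combine the congruences pairwise.
From x ≡ 76 (mod 199) write x = 76 + 199t. Substituting into x ≡ 84 (mod 191) gives 199t ≡ 8 (mod 191), and since 8⁻¹ ≡ 24 (mod 191), t ≡ 1. Hence x ≡ 76 + 199·1 = 275 (mod 38009).
From x ≡ 275 (mod 38009) write x = 275 + 38009t. Substituting into x ≡ 178 (mod 227) gives 38009t ≡ 130 (mod 227), and since 100⁻¹ ≡ 84 (mod 227), t ≡ 24. Hence x ≡ 275 + 38009·24 = 912491 (mod 8628043).
From x ≡ 912491 (mod 8628043) write x = 912491 + 8628043t. Substituting into x ≡ 11 (mod 49) gives 8628043t ≡ 47 (mod 49), and since 25⁻¹ ≡ 2 (mod 49), t ≡ 45. Hence x ≡ 912491 + 8628043·45 = 389174426 (mod 422774107).

389174426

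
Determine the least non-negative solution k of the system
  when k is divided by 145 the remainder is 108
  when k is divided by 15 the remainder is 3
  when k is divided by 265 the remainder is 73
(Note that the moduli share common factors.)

gcd(145, 15) = 5 and 5 | (3 − 108), so the pair is consistent; merging gives k ≡ 108 (mod 435), where 435 = lcm(145, 15).
gcd(435, 265) = 5 and 5 | (73 − 108), so the pair is consistent; merging gives k ≡ 19683 (mod 23055), where 23055 = lcm(435, 265).
The solution is unique modulo lcm(145, 15, 265) = 23055.

19683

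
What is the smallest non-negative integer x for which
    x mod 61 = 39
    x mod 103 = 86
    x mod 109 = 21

The moduli are pairwise coprime; N = 61·103·109 = 684847.
N/61 = 11227; 11227 ≡ 3 (mod 61); 3·41 ≡ 1, so inverse 41.
N/103 = 6649; 6649 ≡ 57 (mod 103); 57·47 ≡ 1, so inverse 47.
N/109 = 6283; 6283 ≡ 70 (mod 109); 70·95 ≡ 1, so inverse 95.
x ≡ 39·11227·41 + 86·6649·47 + 21·6283·95 = 57361816.
57361816 mod 684847 = 519515.

519515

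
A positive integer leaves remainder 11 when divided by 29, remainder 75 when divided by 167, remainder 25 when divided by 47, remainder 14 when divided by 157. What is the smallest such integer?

7531775

From x ≡ 11 (mod 29) write x = 11 + 29t. Substituting into x ≡ 75 (mod 167) gives 29t ≡ 64 (mod 167), and since 29⁻¹ ≡ 144 (mod 167), t ≡ 31. Hence x ≡ 11 + 29·31 = 910 (mod 4843).
From x ≡ 910 (mod 4843) write x = 910 + 4843t. Substituting into x ≡ 25 (mod 47) gives 4843t ≡ 8 (mod 47), and since 2⁻¹ ≡ 24 (mod 47), t ≡ 4. Hence x ≡ 910 + 4843·4 = 20282 (mod 227621).
From x ≡ 20282 (mod 227621) write x = 20282 + 227621t. Substituting into x ≡ 14 (mod 157) gives 227621t ≡ 142 (mod 157), and since 128⁻¹ ≡ 92 (mod 157), t ≡ 33. Hence x ≡ 20282 + 227621·33 = 7531775 (mod 35736497).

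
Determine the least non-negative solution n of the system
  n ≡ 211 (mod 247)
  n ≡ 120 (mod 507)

3669

Combine the congruences pairwise.
gcd(247, 507) = 13 and 13 | (120 − 211), so the pair is consistent; merging gives n ≡ 3669 (mod 9633), where 9633 = lcm(247, 507).
The solution is unique modulo lcm(247, 507) = 9633.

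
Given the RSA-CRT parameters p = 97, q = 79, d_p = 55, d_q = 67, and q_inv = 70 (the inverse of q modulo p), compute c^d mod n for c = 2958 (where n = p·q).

m₁ = c^(d_p) mod p: c ≡ 48 (mod 97), and 48^55 mod 97 = 25.
m₂ = c^(d_q) mod q: c ≡ 35 (mod 79), and 35^67 mod 79 = 28.
h = q_inv·(m₁ − m₂) mod p = 70·(25 − 28) mod 97 = 81.
m = m₂ + h·q = 28 + 81·79 = 6427.

6427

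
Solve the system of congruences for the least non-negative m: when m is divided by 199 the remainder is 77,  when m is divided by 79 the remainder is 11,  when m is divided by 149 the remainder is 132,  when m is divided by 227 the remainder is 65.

The moduli are pairwise coprime; N = 199·79·149·227 = 531731383.
N/199 = 2672017; 2672017 ≡ 44 (mod 199); 44·95 ≡ 1, so inverse 95.
N/79 = 6730777; 6730777 ≡ 56 (mod 79); 56·24 ≡ 1, so inverse 24.
N/149 = 3568667; 3568667 ≡ 117 (mod 149); 117·135 ≡ 1, so inverse 135.
N/227 = 2342429; 2342429 ≡ 16 (mod 227); 16·71 ≡ 1, so inverse 71.
m ≡ 77·2672017·95 + 11·6730777·24 + 132·3568667·135 + 65·2342429·71 = 95726685258.
95726685258 mod 531731383 = 15036318.

15036318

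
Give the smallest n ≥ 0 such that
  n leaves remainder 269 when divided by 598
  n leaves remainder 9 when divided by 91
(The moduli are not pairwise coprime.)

gcd(598, 91) = 13 and 13 | (9 − 269), so the pair is consistent; merging gives n ≡ 1465 (mod 4186), where 4186 = lcm(598, 91).
The solution is unique modulo lcm(598, 91) = 4186.

1465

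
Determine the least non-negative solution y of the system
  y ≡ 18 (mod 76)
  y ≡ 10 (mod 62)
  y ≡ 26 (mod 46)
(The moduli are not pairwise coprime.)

4350

gcd(76, 62) = 2 and 2 | (10 − 18), so the pair is consistent; merging gives y ≡ 1994 (mod 2356), where 2356 = lcm(76, 62).
gcd(2356, 46) = 2 and 2 | (26 − 1994), so the pair is consistent; merging gives y ≡ 4350 (mod 54188), where 54188 = lcm(2356, 46).
The solution is unique modulo lcm(76, 62, 46) = 54188.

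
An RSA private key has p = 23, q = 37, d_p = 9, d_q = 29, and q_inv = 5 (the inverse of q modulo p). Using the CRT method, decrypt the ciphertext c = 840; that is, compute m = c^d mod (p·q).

m₁ = c^(d_p) mod p: c ≡ 12 (mod 23), and 12^9 mod 23 = 4.
m₂ = c^(d_q) mod q: c ≡ 26 (mod 37), and 26^29 mod 37 = 10.
h = q_inv·(m₁ − m₂) mod p = 5·(4 − 10) mod 23 = 16.
m = m₂ + h·q = 10 + 16·37 = 602.

602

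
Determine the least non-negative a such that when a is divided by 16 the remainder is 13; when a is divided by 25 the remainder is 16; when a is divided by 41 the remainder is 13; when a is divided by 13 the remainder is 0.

The moduli are pairwise coprime; N = 16·25·41·13 = 213200.
N/16 = 13325; 13325 ≡ 13 (mod 16); 13·5 ≡ 1, so inverse 5.
N/25 = 8528; 8528 ≡ 3 (mod 25); 3·17 ≡ 1, so inverse 17.
N/41 = 5200; 5200 ≡ 34 (mod 41); 34·35 ≡ 1, so inverse 35.
N/13 = 16400; 16400 ≡ 7 (mod 13); 7·2 ≡ 1, so inverse 2.
a ≡ 13·13325·5 + 16·8528·17 + 13·5200·35 + 0·16400·2 = 5551741.
5551741 mod 213200 = 8541.

8541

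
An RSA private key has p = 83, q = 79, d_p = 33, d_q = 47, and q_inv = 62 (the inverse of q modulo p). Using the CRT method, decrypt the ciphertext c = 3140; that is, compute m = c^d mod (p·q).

4510

m₁ = c^(d_p) mod p: c ≡ 69 (mod 83), and 69^33 mod 83 = 28.
m₂ = c^(d_q) mod q: c ≡ 59 (mod 79), and 59^47 mod 79 = 7.
h = q_inv·(m₁ − m₂) mod p = 62·(28 − 7) mod 83 = 57.
m = m₂ + h·q = 7 + 57·79 = 4510.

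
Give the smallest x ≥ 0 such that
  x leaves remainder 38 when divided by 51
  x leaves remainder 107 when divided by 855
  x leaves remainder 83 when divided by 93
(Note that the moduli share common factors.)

gcd(51, 855) = 3 and 3 | (107 − 38), so the pair is consistent; merging gives x ≡ 8657 (mod 14535), where 14535 = lcm(51, 855).
gcd(14535, 93) = 3 and 3 | (83 − 8657), so the pair is consistent; merging gives x ≡ 299357 (mod 450585), where 450585 = lcm(14535, 93).
The solution is unique modulo lcm(51, 855, 93) = 450585.

299357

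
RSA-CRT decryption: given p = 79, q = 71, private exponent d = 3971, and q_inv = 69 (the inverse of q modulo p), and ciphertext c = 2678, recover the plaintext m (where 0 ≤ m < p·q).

d_p = d mod (p−1) = 3971 mod 78 = 71; d_q = d mod (q−1) = 51.
m₁ = c^(d_p) mod p: c ≡ 71 (mod 79), and 71^71 mod 79 = 57.
m₂ = c^(d_q) mod q: c ≡ 51 (mod 71), and 51^51 mod 71 = 26.
h = q_inv·(m₁ − m₂) mod p = 69·(57 − 26) mod 79 = 6.
m = m₂ + h·q = 26 + 6·71 = 452.

452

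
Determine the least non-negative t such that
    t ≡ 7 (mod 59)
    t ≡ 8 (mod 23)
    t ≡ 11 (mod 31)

38947

The moduli are pairwise coprime; N = 59·23·31 = 42067.
N/59 = 713; 713 ≡ 5 (mod 59); 5·12 ≡ 1, so inverse 12.
N/23 = 1829; 1829 ≡ 12 (mod 23); 12·2 ≡ 1, so inverse 2.
N/31 = 1357; 1357 ≡ 24 (mod 31); 24·22 ≡ 1, so inverse 22.
t ≡ 7·713·12 + 8·1829·2 + 11·1357·22 = 417550.
417550 mod 42067 = 38947.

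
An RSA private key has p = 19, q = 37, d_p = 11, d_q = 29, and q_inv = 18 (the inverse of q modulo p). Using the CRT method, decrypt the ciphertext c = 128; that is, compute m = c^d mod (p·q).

412

m₁ = c^(d_p) mod p: c ≡ 14 (mod 19), and 14^11 mod 19 = 13.
m₂ = c^(d_q) mod q: c ≡ 17 (mod 37), and 17^29 mod 37 = 5.
h = q_inv·(m₁ − m₂) mod p = 18·(13 − 5) mod 19 = 11.
m = m₂ + h·q = 5 + 11·37 = 412.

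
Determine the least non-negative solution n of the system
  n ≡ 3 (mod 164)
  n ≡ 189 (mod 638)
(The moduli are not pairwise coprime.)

Combine the congruences pairwise.
gcd(164, 638) = 2 and 2 | (189 − 3), so the pair is consistent; merging gives n ≡ 41659 (mod 52316), where 52316 = lcm(164, 638).
The solution is unique modulo lcm(164, 638) = 52316.

41659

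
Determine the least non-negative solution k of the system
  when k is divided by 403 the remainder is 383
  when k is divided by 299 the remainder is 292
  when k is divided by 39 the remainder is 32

19727

gcd(403, 299) = 13 and 13 | (292 − 383), so the pair is consistent; merging gives k ≡ 1189 (mod 9269), where 9269 = lcm(403, 299).
gcd(9269, 39) = 13 and 13 | (32 − 1189), so the pair is consistent; merging gives k ≡ 19727 (mod 27807), where 27807 = lcm(9269, 39).
The solution is unique modulo lcm(403, 299, 39) = 27807.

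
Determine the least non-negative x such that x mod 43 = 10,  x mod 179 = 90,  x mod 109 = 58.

216859

The moduli are pairwise coprime; N = 43·179·109 = 838973.
N/43 = 19511; 19511 ≡ 32 (mod 43); 32·39 ≡ 1, so inverse 39.
N/179 = 4687; 4687 ≡ 33 (mod 179); 33·38 ≡ 1, so inverse 38.
N/109 = 7697; 7697 ≡ 67 (mod 109); 67·96 ≡ 1, so inverse 96.
x ≡ 10·19511·39 + 90·4687·38 + 58·7697·96 = 66495726.
66495726 mod 838973 = 216859.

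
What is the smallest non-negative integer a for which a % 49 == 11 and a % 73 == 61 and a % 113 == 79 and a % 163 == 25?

35509086

Combine the congruences pairwise.
From a ≡ 11 (mod 49) write a = 11 + 49t. Substituting into a ≡ 61 (mod 73) gives 49t ≡ 50 (mod 73), and since 49⁻¹ ≡ 3 (mod 73), t ≡ 4. Hence a ≡ 11 + 49·4 = 207 (mod 3577).
From a ≡ 207 (mod 3577) write a = 207 + 3577t. Substituting into a ≡ 79 (mod 113) gives 3577t ≡ 98 (mod 113), and since 74⁻¹ ≡ 84 (mod 113), t ≡ 96. Hence a ≡ 207 + 3577·96 = 343599 (mod 404201).
From a ≡ 343599 (mod 404201) write a = 343599 + 404201t. Substituting into a ≡ 25 (mod 163) gives 404201t ≡ 30 (mod 163), and since 124⁻¹ ≡ 117 (mod 163), t ≡ 87. Hence a ≡ 343599 + 404201·87 = 35509086 (mod 65884763).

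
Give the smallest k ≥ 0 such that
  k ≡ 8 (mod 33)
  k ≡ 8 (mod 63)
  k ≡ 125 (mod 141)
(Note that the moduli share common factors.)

Combine the congruences pairwise.
gcd(33, 63) = 3 and 3 | (8 − 8), so the pair is consistent; merging gives k ≡ 8 (mod 693), where 693 = lcm(33, 63).
gcd(693, 141) = 3 and 3 | (125 − 8), so the pair is consistent; merging gives k ≡ 1394 (mod 32571), where 32571 = lcm(693, 141).
The solution is unique modulo lcm(33, 63, 141) = 32571.

1394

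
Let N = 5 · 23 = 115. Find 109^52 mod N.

Mod 5: 109 ≡ 4; since 4 | 52, by Fermat 4^52 ≡ 1 (mod 5).
Mod 23: 109 ≡ 17; by Fermat, exponent reduces to 52 mod 22 = 8; 17^8 ≡ 18 (mod 23).
Combine by CRT: x ≡ 1 (mod 5), x ≡ 18 (mod 23) ⇒ x ≡ 41 (mod 115).

41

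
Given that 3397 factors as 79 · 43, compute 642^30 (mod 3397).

Mod 79: 642 ≡ 10; 10^30 ≡ 46 (mod 79).
Mod 43: 642 ≡ 40; 40^30 ≡ 11 (mod 43).
Combine by CRT: x ≡ 46 (mod 79), x ≡ 11 (mod 43) ⇒ x ≡ 441 (mod 3397).

441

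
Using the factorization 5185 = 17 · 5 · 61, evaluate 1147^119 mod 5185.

1103

Mod 17: 1147 ≡ 8; by Fermat, exponent reduces to 119 mod 16 = 7; 8^7 ≡ 15 (mod 17).
Mod 5: 1147 ≡ 2; by Fermat, exponent reduces to 119 mod 4 = 3; 2^3 ≡ 3 (mod 5).
Mod 61: 1147 ≡ 49; by Fermat, exponent reduces to 119 mod 60 = 59; 49^59 ≡ 5 (mod 61).
Combine by CRT: x ≡ 15 (mod 17), x ≡ 3 (mod 5), x ≡ 5 (mod 61) ⇒ x ≡ 1103 (mod 5185).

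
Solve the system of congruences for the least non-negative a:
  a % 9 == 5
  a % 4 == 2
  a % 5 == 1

86

From a ≡ 5 (mod 9) write a = 5 + 9t. Substituting into a ≡ 2 (mod 4) gives 9t ≡ 1 (mod 4), and since 1⁻¹ ≡ 1 (mod 4), t ≡ 1. Hence a ≡ 5 + 9·1 = 14 (mod 36).
From a ≡ 14 (mod 36) write a = 14 + 36t. Substituting into a ≡ 1 (mod 5) gives 36t ≡ 2 (mod 5), and since 1⁻¹ ≡ 1 (mod 5), t ≡ 2. Hence a ≡ 14 + 36·2 = 86 (mod 180).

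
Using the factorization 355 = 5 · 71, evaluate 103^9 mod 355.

Mod 5: 103 ≡ 3; by Fermat, exponent reduces to 9 mod 4 = 1; 3^1 ≡ 3 (mod 5).
Mod 71: 103 ≡ 32; 32^9 ≡ 30 (mod 71).
Combine by CRT: x ≡ 3 (mod 5), x ≡ 30 (mod 71) ⇒ x ≡ 243 (mod 355).

243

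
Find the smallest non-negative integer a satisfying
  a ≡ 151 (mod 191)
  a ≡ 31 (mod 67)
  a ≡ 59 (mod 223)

975015

Combine the congruences pairwise.
From a ≡ 151 (mod 191) write a = 151 + 191t. Substituting into a ≡ 31 (mod 67) gives 191t ≡ 14 (mod 67), and since 57⁻¹ ≡ 20 (mod 67), t ≡ 12. Hence a ≡ 151 + 191·12 = 2443 (mod 12797).
From a ≡ 2443 (mod 12797) write a = 2443 + 12797t. Substituting into a ≡ 59 (mod 223) gives 12797t ≡ 69 (mod 223), and since 86⁻¹ ≡ 153 (mod 223), t ≡ 76. Hence a ≡ 2443 + 12797·76 = 975015 (mod 2853731).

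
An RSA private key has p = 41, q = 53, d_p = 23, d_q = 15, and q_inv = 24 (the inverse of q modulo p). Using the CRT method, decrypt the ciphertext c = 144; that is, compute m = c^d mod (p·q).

m₁ = c^(d_p) mod p: c ≡ 21 (mod 41), and 21^23 mod 41 = 36.
m₂ = c^(d_q) mod q: c ≡ 38 (mod 53), and 38^15 mod 53 = 40.
h = q_inv·(m₁ − m₂) mod p = 24·(36 − 40) mod 41 = 27.
m = m₂ + h·q = 40 + 27·53 = 1471.

1471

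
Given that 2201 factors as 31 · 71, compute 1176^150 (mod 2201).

Mod 31: 1176 ≡ 29; since 30 | 150, by Fermat 29^150 ≡ 1 (mod 31).
Mod 71: 1176 ≡ 40; by Fermat, exponent reduces to 150 mod 70 = 10; 40^10 ≡ 20 (mod 71).
Combine by CRT: x ≡ 1 (mod 31), x ≡ 20 (mod 71) ⇒ x ≡ 1582 (mod 2201).

1582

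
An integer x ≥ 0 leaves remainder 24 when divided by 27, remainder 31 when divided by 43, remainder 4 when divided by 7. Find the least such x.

From x ≡ 24 (mod 27) write x = 24 + 27t. Substituting into x ≡ 31 (mod 43) gives 27t ≡ 7 (mod 43), and since 27⁻¹ ≡ 8 (mod 43), t ≡ 13. Hence x ≡ 24 + 27·13 = 375 (mod 1161).
From x ≡ 375 (mod 1161) write x = 375 + 1161t. Substituting into x ≡ 4 (mod 7) gives 1161t ≡ 0 (mod 7), and since 6⁻¹ ≡ 6 (mod 7), t ≡ 0. Hence x ≡ 375 + 1161·0 = 375 (mod 8127).

375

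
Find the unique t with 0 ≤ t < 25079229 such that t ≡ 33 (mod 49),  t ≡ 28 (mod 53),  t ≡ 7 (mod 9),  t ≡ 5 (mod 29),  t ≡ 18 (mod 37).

From t ≡ 33 (mod 49) write t = 33 + 49s. Substituting into t ≡ 28 (mod 53) gives 49s ≡ 48 (mod 53), and since 49⁻¹ ≡ 13 (mod 53), s ≡ 41. Hence t ≡ 33 + 49·41 = 2042 (mod 2597).
From t ≡ 2042 (mod 2597) write t = 2042 + 2597s. Substituting into t ≡ 7 (mod 9) gives 2597s ≡ 8 (mod 9), and since 5⁻¹ ≡ 2 (mod 9), s ≡ 7. Hence t ≡ 2042 + 2597·7 = 20221 (mod 23373).
From t ≡ 20221 (mod 23373) write t = 20221 + 23373s. Substituting into t ≡ 5 (mod 29) gives 23373s ≡ 26 (mod 29), and since 28⁻¹ ≡ 28 (mod 29), s ≡ 3. Hence t ≡ 20221 + 23373·3 = 90340 (mod 677817).
From t ≡ 90340 (mod 677817) write t = 90340 + 677817s. Substituting into t ≡ 18 (mod 37) gives 677817s ≡ 32 (mod 37), and since 14⁻¹ ≡ 8 (mod 37), s ≡ 34. Hence t ≡ 90340 + 677817·34 = 23136118 (mod 25079229).

23136118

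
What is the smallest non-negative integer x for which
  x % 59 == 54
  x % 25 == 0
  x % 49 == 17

49850

The moduli are pairwise coprime; N = 59·25·49 = 72275.
N/59 = 1225; 1225 ≡ 45 (mod 59); 45·21 ≡ 1, so inverse 21.
N/25 = 2891; 2891 ≡ 16 (mod 25); 16·11 ≡ 1, so inverse 11.
N/49 = 1475; 1475 ≡ 5 (mod 49); 5·10 ≡ 1, so inverse 10.
x ≡ 54·1225·21 + 0·2891·11 + 17·1475·10 = 1639900.
1639900 mod 72275 = 49850.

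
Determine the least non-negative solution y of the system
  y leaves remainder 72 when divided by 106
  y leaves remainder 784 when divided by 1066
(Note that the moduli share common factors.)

6114

Combine the congruences pairwise.
gcd(106, 1066) = 2 and 2 | (784 − 72), so the pair is consistent; merging gives y ≡ 6114 (mod 56498), where 56498 = lcm(106, 1066).
The solution is unique modulo lcm(106, 1066) = 56498.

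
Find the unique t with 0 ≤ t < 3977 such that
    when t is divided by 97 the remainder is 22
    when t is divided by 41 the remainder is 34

895

Combine the congruences pairwise.
From t ≡ 22 (mod 97) write t = 22 + 97s. Substituting into t ≡ 34 (mod 41) gives 97s ≡ 12 (mod 41), and since 15⁻¹ ≡ 11 (mod 41), s ≡ 9. Hence t ≡ 22 + 97·9 = 895 (mod 3977).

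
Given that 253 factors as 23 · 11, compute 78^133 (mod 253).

78

Mod 23: 78 ≡ 9; by Fermat, exponent reduces to 133 mod 22 = 1; 9^1 ≡ 9 (mod 23).
Mod 11: 78 ≡ 1; by Fermat, exponent reduces to 133 mod 10 = 3; 1^3 ≡ 1 (mod 11).
Combine by CRT: x ≡ 9 (mod 23), x ≡ 1 (mod 11) ⇒ x ≡ 78 (mod 253).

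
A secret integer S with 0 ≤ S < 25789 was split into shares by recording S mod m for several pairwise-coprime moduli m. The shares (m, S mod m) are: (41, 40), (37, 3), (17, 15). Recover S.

22795

Combine the congruences pairwise.
From S ≡ 40 (mod 41) write S = 40 + 41t. Substituting into S ≡ 3 (mod 37) gives 41t ≡ 0 (mod 37), and since 4⁻¹ ≡ 28 (mod 37), t ≡ 0. Hence S ≡ 40 + 41·0 = 40 (mod 1517).
From S ≡ 40 (mod 1517) write S = 40 + 1517t. Substituting into S ≡ 15 (mod 17) gives 1517t ≡ 9 (mod 17), and since 4⁻¹ ≡ 13 (mod 17), t ≡ 15. Hence S ≡ 40 + 1517·15 = 22795 (mod 25789).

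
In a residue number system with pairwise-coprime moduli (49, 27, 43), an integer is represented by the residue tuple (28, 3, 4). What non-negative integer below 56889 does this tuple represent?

The moduli are pairwise coprime; N = 49·27·43 = 56889.
N/49 = 1161; 1161 ≡ 34 (mod 49); 34·13 ≡ 1, so inverse 13.
N/27 = 2107; 2107 ≡ 1 (mod 27), inverse 1.
N/43 = 1323; 1323 ≡ 33 (mod 43); 33·30 ≡ 1, so inverse 30.
x ≡ 28·1161·13 + 3·2107·1 + 4·1323·30 = 587685.
587685 mod 56889 = 18795.

18795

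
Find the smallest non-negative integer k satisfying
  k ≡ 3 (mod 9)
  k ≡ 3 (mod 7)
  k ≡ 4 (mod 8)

The moduli are pairwise coprime; N = 9·7·8 = 504.
N/9 = 56; 56 ≡ 2 (mod 9); 2·5 ≡ 1, so inverse 5.
N/7 = 72; 72 ≡ 2 (mod 7); 2·4 ≡ 1, so inverse 4.
N/8 = 63; 63 ≡ 7 (mod 8); 7·7 ≡ 1, so inverse 7.
k ≡ 3·56·5 + 3·72·4 + 4·63·7 = 3468.
3468 mod 504 = 444.

444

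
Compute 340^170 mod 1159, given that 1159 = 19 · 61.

902

Mod 19: 340 ≡ 17; by Fermat, exponent reduces to 170 mod 18 = 8; 17^8 ≡ 9 (mod 19).
Mod 61: 340 ≡ 35; by Fermat, exponent reduces to 170 mod 60 = 50; 35^50 ≡ 48 (mod 61).
Combine by CRT: x ≡ 9 (mod 19), x ≡ 48 (mod 61) ⇒ x ≡ 902 (mod 1159).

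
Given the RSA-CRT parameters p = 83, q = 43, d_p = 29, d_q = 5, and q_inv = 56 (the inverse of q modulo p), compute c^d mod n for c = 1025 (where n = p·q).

3274

m₁ = c^(d_p) mod p: c ≡ 29 (mod 83), and 29^29 mod 83 = 37.
m₂ = c^(d_q) mod q: c ≡ 36 (mod 43), and 36^5 mod 43 = 6.
h = q_inv·(m₁ − m₂) mod p = 56·(37 − 6) mod 83 = 76.
m = m₂ + h·q = 6 + 76·43 = 3274.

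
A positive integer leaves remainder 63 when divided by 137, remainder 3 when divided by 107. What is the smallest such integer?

14448

From x ≡ 63 (mod 137) write x = 63 + 137t. Substituting into x ≡ 3 (mod 107) gives 137t ≡ 47 (mod 107), and since 30⁻¹ ≡ 25 (mod 107), t ≡ 105. Hence x ≡ 63 + 137·105 = 14448 (mod 14659).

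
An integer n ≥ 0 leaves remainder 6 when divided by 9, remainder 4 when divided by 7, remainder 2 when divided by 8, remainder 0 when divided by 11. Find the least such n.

2706

From n ≡ 6 (mod 9) write n = 6 + 9t. Substituting into n ≡ 4 (mod 7) gives 9t ≡ 5 (mod 7), and since 2⁻¹ ≡ 4 (mod 7), t ≡ 6. Hence n ≡ 6 + 9·6 = 60 (mod 63).
From n ≡ 60 (mod 63) write n = 60 + 63t. Substituting into n ≡ 2 (mod 8) gives 63t ≡ 6 (mod 8), and since 7⁻¹ ≡ 7 (mod 8), t ≡ 2. Hence n ≡ 60 + 63·2 = 186 (mod 504).
From n ≡ 186 (mod 504) write n = 186 + 504t. Substituting into n ≡ 0 (mod 11) gives 504t ≡ 1 (mod 11), and since 9⁻¹ ≡ 5 (mod 11), t ≡ 5. Hence n ≡ 186 + 504·5 = 2706 (mod 5544).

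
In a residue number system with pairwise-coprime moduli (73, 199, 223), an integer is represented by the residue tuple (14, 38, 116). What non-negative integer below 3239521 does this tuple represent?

The moduli are pairwise coprime; N = 73·199·223 = 3239521.
N/73 = 44377; 44377 ≡ 66 (mod 73); 66·52 ≡ 1, so inverse 52.
N/199 = 16279; 16279 ≡ 160 (mod 199); 160·51 ≡ 1, so inverse 51.
N/223 = 14527; 14527 ≡ 32 (mod 223); 32·7 ≡ 1, so inverse 7.
x ≡ 14·44377·52 + 38·16279·51 + 116·14527·7 = 75651082.
75651082 mod 3239521 = 1142099.

1142099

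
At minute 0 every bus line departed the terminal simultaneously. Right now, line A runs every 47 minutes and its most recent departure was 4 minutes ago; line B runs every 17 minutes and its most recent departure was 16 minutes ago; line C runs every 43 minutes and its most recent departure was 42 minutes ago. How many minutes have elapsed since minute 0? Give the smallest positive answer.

1461

From t ≡ 4 (mod 47) write t = 4 + 47s. Substituting into t ≡ 16 (mod 17) gives 47s ≡ 12 (mod 17), and since 13⁻¹ ≡ 4 (mod 17), s ≡ 14. Hence t ≡ 4 + 47·14 = 662 (mod 799).
From t ≡ 662 (mod 799) write t = 662 + 799s. Substituting into t ≡ 42 (mod 43) gives 799s ≡ 25 (mod 43), and since 25⁻¹ ≡ 31 (mod 43), s ≡ 1. Hence t ≡ 662 + 799·1 = 1461 (mod 34357).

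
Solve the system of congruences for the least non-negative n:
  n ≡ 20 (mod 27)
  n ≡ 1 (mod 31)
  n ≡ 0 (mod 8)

776

Combine the congruences pairwise.
From n ≡ 20 (mod 27) write n = 20 + 27t. Substituting into n ≡ 1 (mod 31) gives 27t ≡ 12 (mod 31), and since 27⁻¹ ≡ 23 (mod 31), t ≡ 28. Hence n ≡ 20 + 27·28 = 776 (mod 837).
From n ≡ 776 (mod 837) write n = 776 + 837t. Substituting into n ≡ 0 (mod 8) gives 837t ≡ 0 (mod 8), and since 5⁻¹ ≡ 5 (mod 8), t ≡ 0. Hence n ≡ 776 + 837·0 = 776 (mod 6696).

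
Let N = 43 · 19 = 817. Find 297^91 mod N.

Mod 43: 297 ≡ 39; by Fermat, exponent reduces to 91 mod 42 = 7; 39^7 ≡ 42 (mod 43).
Mod 19: 297 ≡ 12; by Fermat, exponent reduces to 91 mod 18 = 1; 12^1 ≡ 12 (mod 19).
Combine by CRT: x ≡ 42 (mod 43), x ≡ 12 (mod 19) ⇒ x ≡ 601 (mod 817).

601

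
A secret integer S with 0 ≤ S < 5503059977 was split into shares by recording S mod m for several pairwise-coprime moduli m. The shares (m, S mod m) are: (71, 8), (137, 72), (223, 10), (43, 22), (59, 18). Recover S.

5405832656

From S ≡ 8 (mod 71) write S = 8 + 71t. Substituting into S ≡ 72 (mod 137) gives 71t ≡ 64 (mod 137), and since 71⁻¹ ≡ 110 (mod 137), t ≡ 53. Hence S ≡ 8 + 71·53 = 3771 (mod 9727).
From S ≡ 3771 (mod 9727) write S = 3771 + 9727t. Substituting into S ≡ 10 (mod 223) gives 9727t ≡ 30 (mod 223), and since 138⁻¹ ≡ 202 (mod 223), t ≡ 39. Hence S ≡ 3771 + 9727·39 = 383124 (mod 2169121).
From S ≡ 383124 (mod 2169121) write S = 383124 + 2169121t. Substituting into S ≡ 22 (mod 43) gives 2169121t ≡ 28 (mod 43), and since 29⁻¹ ≡ 3 (mod 43), t ≡ 41. Hence S ≡ 383124 + 2169121·41 = 89317085 (mod 93272203).
From S ≡ 89317085 (mod 93272203) write S = 89317085 + 93272203t. Substituting into S ≡ 18 (mod 59) gives 93272203t ≡ 24 (mod 59), and since 47⁻¹ ≡ 54 (mod 59), t ≡ 57. Hence S ≡ 89317085 + 93272203·57 = 5405832656 (mod 5503059977).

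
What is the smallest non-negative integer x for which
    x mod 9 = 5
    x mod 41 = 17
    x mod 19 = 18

The moduli are pairwise coprime; N = 9·41·19 = 7011.
N/9 = 779; 779 ≡ 5 (mod 9); 5·2 ≡ 1, so inverse 2.
N/41 = 171; 171 ≡ 7 (mod 41); 7·6 ≡ 1, so inverse 6.
N/19 = 369; 369 ≡ 8 (mod 19); 8·12 ≡ 1, so inverse 12.
x ≡ 5·779·2 + 17·171·6 + 18·369·12 = 104936.
104936 mod 7011 = 6782.

6782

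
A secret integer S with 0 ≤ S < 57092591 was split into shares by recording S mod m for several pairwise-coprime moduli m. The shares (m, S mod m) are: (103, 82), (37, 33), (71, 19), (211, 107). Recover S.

47529123

The moduli are pairwise coprime; N = 103·37·71·211 = 57092591.
N/103 = 554297; 554297 ≡ 54 (mod 103); 54·21 ≡ 1, so inverse 21.
N/37 = 1543043; 1543043 ≡ 32 (mod 37); 32·22 ≡ 1, so inverse 22.
N/71 = 804121; 804121 ≡ 46 (mod 71); 46·17 ≡ 1, so inverse 17.
N/211 = 270581; 270581 ≡ 79 (mod 211); 79·203 ≡ 1, so inverse 203.
S ≡ 82·554297·21 + 33·1543043·22 + 19·804121·17 + 107·270581·203 = 8211769636.
8211769636 mod 57092591 = 47529123.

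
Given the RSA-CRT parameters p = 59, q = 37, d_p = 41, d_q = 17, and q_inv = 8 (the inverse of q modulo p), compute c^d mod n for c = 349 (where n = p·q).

1080

m₁ = c^(d_p) mod p: c ≡ 54 (mod 59), and 54^41 mod 59 = 18.
m₂ = c^(d_q) mod q: c ≡ 16 (mod 37), and 16^17 mod 37 = 7.
h = q_inv·(m₁ − m₂) mod p = 8·(18 − 7) mod 59 = 29.
m = m₂ + h·q = 7 + 29·37 = 1080.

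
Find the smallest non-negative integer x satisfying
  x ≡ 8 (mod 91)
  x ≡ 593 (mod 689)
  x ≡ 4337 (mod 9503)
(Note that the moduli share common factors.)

1809907

gcd(91, 689) = 13 and 13 | (593 − 8), so the pair is consistent; merging gives x ≡ 1282 (mod 4823), where 4823 = lcm(91, 689).
gcd(4823, 9503) = 13 and 13 | (4337 − 1282), so the pair is consistent; merging gives x ≡ 1809907 (mod 3525613), where 3525613 = lcm(4823, 9503).
The solution is unique modulo lcm(91, 689, 9503) = 3525613.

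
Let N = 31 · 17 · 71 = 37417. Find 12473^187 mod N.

Mod 31: 12473 ≡ 11; by Fermat, exponent reduces to 187 mod 30 = 7; 11^7 ≡ 13 (mod 31).
Mod 17: 12473 ≡ 12; by Fermat, exponent reduces to 187 mod 16 = 11; 12^11 ≡ 6 (mod 17).
Mod 71: 12473 ≡ 48; by Fermat, exponent reduces to 187 mod 70 = 47; 48^47 ≡ 20 (mod 71).
Combine by CRT: x ≡ 13 (mod 31), x ≡ 6 (mod 17), x ≡ 20 (mod 71) ⇒ x ≡ 9747 (mod 37417).

9747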